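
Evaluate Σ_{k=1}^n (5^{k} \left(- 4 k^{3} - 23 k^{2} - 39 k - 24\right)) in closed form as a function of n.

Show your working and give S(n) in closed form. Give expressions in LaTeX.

S(n) = - 5 \cdot 5^{n} n^{3} - 25 \cdot 5^{n} n^{2} - 40 \cdot 5^{n} n - 25 \cdot 5^{n} + 25

r(k) = 5*(4*k**3 + 35*k**2 + 97*k + 90)/(4*k**3 + 23*k**2 + 39*k + 24) after simplifying.
Gosper form: A/B · C(k+1)/C(k) with A=5, B=1, C=k**3 + 23*k**2/4 + 39*k/4 + 6.
Need (5)·f(k+1) − (1)·f(k) = k**3 + 23*k**2/4 + 39*k/4 + 6.
Degrees (0,0,3) ⇒ d ≤ 3.
Match coefficients ⇒ f(k) = (k**3 + 2*k**2 + k + 1)/4.
So s_k = (B(k−1)f/C)·t_k = ((k**3 + 2*k**2 + k + 1)/(4*k**3 + 23*k**2 + 39*k + 24))·t_k = 5**k*(-k**3 - 2*k**2 - k - 1).
Verify: 5**k*(-4*k**3 - 23*k**2 - 39*k - 24) matches t_k.
s_(n+1) = 5**(n + 1)*(-n**3 - 5*n**2 - 8*n - 5) and s_(1) = -25, so S(n) = -5*5**n*n**3 - 25*5**n*n**2 - 40*5**n*n - 25*5**n + 25.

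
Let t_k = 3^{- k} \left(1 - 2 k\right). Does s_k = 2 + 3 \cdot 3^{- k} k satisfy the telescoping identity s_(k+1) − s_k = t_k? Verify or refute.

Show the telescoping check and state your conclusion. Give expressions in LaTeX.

valid; difference matches t_k

s_(k+1) = 2 + (k + 1)/3**k
s_(k+1) − s_k = (1 - 2*k)/3**k
(s_(k+1) − s_k) − t_k = 0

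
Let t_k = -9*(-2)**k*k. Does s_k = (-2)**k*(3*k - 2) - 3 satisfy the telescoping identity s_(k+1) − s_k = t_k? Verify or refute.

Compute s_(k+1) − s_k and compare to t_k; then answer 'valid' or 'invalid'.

Valid: the claim telescopes to t_k.

s_(k+1) = (-2)**(k + 1)*(3*k + 1) - 3
s_(k+1) − s_k = -9*(-2)**k*k
(s_(k+1) − s_k) − t_k = 0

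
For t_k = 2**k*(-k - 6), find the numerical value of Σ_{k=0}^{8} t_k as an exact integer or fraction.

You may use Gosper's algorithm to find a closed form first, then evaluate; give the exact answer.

Σ = -6652

The ratio is 2*(k + 7)/(k + 6).
Take A(k)=2, B(k)=1, C(k)=k + 6.
f must satisfy (2)·f(k+1) − (1)·f(k) = k + 6.
d = 1 from the (0,0,1) case.
Coefficient equations give f(k) = k + 4.
Get s_k = R·t_k = 2**k*(-k - 4) with R(k) = B(k−1)f(k)/C(k) = (k + 4)/(k + 6).
Check: Δs_k = 2**k*(-k - 6). ✓
Σ_(k=0)^(8) t_k = s_(9) − s_(0) = -6656 − (-4) = -6652.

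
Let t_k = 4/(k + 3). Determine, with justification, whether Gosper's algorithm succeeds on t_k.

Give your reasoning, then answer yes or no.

t_(k+1)/t_k = (k + 3)/(k + 4).
A = k + 3, B = k + 4, C = 1.
f must satisfy (k + 3)·f(k+1) − (k + 3)·f(k) = 1.
Degrees (1,1,0) ⇒ d ≤ 0.
Write f(k) = c0. Then LHS − RHS = -1, requiring -1 = 0: contradictory. No certificate.

No — t_k has no hypergeometric antidifference.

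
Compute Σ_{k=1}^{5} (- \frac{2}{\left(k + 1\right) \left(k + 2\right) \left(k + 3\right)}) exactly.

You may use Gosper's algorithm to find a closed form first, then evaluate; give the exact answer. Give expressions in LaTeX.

Σ = -25/168

r(k) = (k + 1)/(k + 4) after simplifying.
Gosper form: A/B · C(k+1)/C(k) with A=k + 1, B=k + 4, C=1.
f must satisfy (k + 1)·f(k+1) − (k + 3)·f(k) = 1.
Bound: deg f ≤ 2.
Match coefficients ⇒ f(k) = k*(k + 3)/4.
Certificate R = B(k−1)f/C = k*(k + 3)**2/4 gives s_k = k*(-k - 3)/(2*(k + 1)*(k + 2)).
Verify: -2/(k**3 + 6*k**2 + 11*k + 6) matches t_k.
Σ_(k=1)^(5) t_k = s_(6) − s_(1) = -27/56 − (-1/3) = -25/168.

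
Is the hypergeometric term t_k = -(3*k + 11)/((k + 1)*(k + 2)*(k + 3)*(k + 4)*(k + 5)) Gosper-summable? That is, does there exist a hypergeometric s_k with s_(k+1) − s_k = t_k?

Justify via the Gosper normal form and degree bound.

The ratio is (k + 1)*(3*k + 14)/((k + 6)*(3*k + 11)).
Gosper form: A/B · C(k+1)/C(k) with A=k + 1, B=k + 6, C=k + 11/3.
Set up (k + 1)·f(k+1) − (k + 5)·f(k) − (k + 11/3) = 0.
Bound: deg f ≤ 4.
Solving with deg f ≤ 4: f(k) = k*(k + 3)*(k**2 + 7*k + 14)/24.
Then R = B(k−1)f/C = k*(k + 3)*(k + 5)*(k**2 + 7*k + 14)/(8*(3*k + 11)), so s_k = R(k)·t_k = k*(-k**2 - 7*k - 14)/(8*(k**3 + 7*k**2 + 14*k + 8)).
Verify: (-3*k - 11)/(k**5 + 15*k**4 + 85*k**3 + 225*k**2 + 274*k + 120) matches t_k.

Yes. s_k = k*(-k**2 - 7*k - 14)/(8*(k**3 + 7*k**2 + 14*k + 8)).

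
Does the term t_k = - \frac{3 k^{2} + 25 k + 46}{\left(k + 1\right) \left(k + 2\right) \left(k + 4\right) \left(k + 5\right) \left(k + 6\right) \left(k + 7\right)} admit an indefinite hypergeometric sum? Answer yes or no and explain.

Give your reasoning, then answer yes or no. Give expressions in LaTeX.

Yes. s_k = \frac{k \left(- k^{2} - 11 k - 34\right)}{24 \left(k^{3} + 11 k^{2} + 34 k + 24\right)}.

Step 1: r(k) = (k + 1)*(k + 4)*(25*k + 3*(k + 1)**2 + 71)/((k + 3)*(k + 8)*(3*k**2 + 25*k + 46)).
Normal form (A,B,C) = (k + 1, k + 8, k**3 + 34*k**2/3 + 121*k/3 + 46).
Solve (k + 1)·f(k+1) − (k + 7)·f(k) = k**3 + 34*k**2/3 + 121*k/3 + 46.
d = 6 from the (1,1,3) case.
A polynomial solution: f(k) = k*(k + 2)*(k + 3)*(k + 5)*(k**2 + 11*k + 34)/72.
Get s_k = R·t_k = k*(-k**2 - 11*k - 34)/(24*(k**3 + 11*k**2 + 34*k + 24)) with R(k) = B(k−1)f(k)/C(k) = k*(k + 2)*(k + 5)*(k + 7)*(k**2 + 11*k + 34)/(24*(3*k**2 + 25*k + 46)).
s_(k+1) − s_k = (-3*k**2 - 25*k - 46)/(k**6 + 25*k**5 + 247*k**4 + 1219*k**3 + 3112*k**2 + 3796*k + 1680) = t_k.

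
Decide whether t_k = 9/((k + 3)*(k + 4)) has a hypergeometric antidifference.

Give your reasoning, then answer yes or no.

Yes. s_k = 3*k/(k + 3).

Compute t_(k+1)/t_k: get (k + 3)/(k + 5).
Factor: A=k + 3; B=k + 5; C=1.
f must satisfy (k + 3)·f(k+1) − (k + 4)·f(k) = 1.
Bound: deg f ≤ 1.
Coefficient equations give f(k) = k/3.
R(k) = B(k−1)·f(k)/C(k) = k*(k + 4)/3; s_k = R·t_k = 3*k/(k + 3).
Δs = 9/(k**2 + 7*k + 12), as required.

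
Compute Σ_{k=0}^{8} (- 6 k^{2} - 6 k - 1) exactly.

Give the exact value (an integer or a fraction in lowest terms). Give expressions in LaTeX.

t_(k+1)/t_k = (6*k**2 + 18*k + 13)/(6*k**2 + 6*k + 1).
A = 1, B = 1, C = k**2 + k + 1/6.
Set up (1)·f(k+1) − (1)·f(k) − (k**2 + k + 1/6) = 0.
From deg A=0, deg B=0, deg C=2: d=3.
A polynomial solution: f(k) = k*(2*k**2 - 1)/6.
So s_k = (B(k−1)f/C)·t_k = (k*(2*k**2 - 1)/(6*k**2 + 6*k + 1))·t_k = -2*k**3 + k.
s_(k+1) − s_k = -6*k**2 - 6*k - 1 = t_k.
Sum = s_(9) − s_(0); s_(9) = -1449, s_(0) = 0 ⇒ -1449.

Σ = -1449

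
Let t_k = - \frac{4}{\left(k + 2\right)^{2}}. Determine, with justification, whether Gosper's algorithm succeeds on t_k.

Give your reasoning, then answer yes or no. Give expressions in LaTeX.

Step 1: r(k) = (k + 2)**2/(k + 3)**2.
Normal form (A,B,C) = (k**2 + 4*k + 4, k**2 + 6*k + 9, 1).
Solve (k**2 + 4*k + 4)·f(k+1) − (k**2 + 4*k + 4)·f(k) = 1.
deg f ≤ 0 (via 2,2,0).
f = c0 ⇒ A·f(k+1) − B(k−1)·f(k) − C = -1. The system {-1 = 0} is inconsistent; no antidifference.

No — the linear system for f has no solution.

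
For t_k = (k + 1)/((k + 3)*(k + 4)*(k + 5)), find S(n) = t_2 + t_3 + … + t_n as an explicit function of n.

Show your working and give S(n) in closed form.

S(n) = (2*n**2 + 3*n - 5)/(15*(n**2 + 9*n + 20))

The ratio is (k + 2)*(k + 3)/((k + 1)*(k + 6)).
A = k + 3, B = k + 6, C = k + 1.
Set up (k + 3)·f(k+1) − (k + 5)·f(k) − (k + 1) = 0.
Degrees (1,1,1) ⇒ d ≤ 2.
Coefficient equations give f(k) = k*(k + 1)/6.
R(k) = B(k−1)·f(k)/C(k) = k*(k + 5)/6; s_k = R·t_k = k*(k + 1)/(6*(k + 3)*(k + 4)).
Verify: (k + 1)/(k**3 + 12*k**2 + 47*k + 60) matches t_k.
Telescope: S(n) = s_(n+1) − s_(2) = (n**2 + 3*n + 2)/(6*(n**2 + 9*n + 20)) − (1/30) = (2*n**2 + 3*n - 5)/(15*(n**2 + 9*n + 20)).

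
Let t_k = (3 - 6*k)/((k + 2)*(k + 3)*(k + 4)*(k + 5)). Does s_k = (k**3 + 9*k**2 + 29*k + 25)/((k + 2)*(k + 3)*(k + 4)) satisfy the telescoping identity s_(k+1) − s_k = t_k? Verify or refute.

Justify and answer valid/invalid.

s_(k+1) = (29*k + (k + 1)**3 + 9*(k + 1)**2 + 54)/((k + 3)*(k + 4)*(k + 5))
s_(k+1) − s_k = 3*(1 - 2*k)/(k**4 + 14*k**3 + 71*k**2 + 154*k + 120)
(s_(k+1) − s_k) − t_k = 0

valid (s_(k+1) − s_k reduces to t_k)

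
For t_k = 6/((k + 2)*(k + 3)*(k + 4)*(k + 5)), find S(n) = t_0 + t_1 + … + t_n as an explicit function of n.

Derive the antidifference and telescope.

S(n) = (n**3 + 12*n**2 + 47*n + 36)/(12*(n**3 + 12*n**2 + 47*n + 60))

t_(k+1)/t_k = (k + 2)/(k + 6).
A = k + 2, B = k + 6, C = 1.
Need (k + 2)·f(k+1) − (k + 5)·f(k) = 1.
Bound: deg f ≤ 3.
Match coefficients ⇒ f(k) = k*(k**2 + 9*k + 26)/72.
Get s_k = R·t_k = k*(k**2 + 9*k + 26)/(12*(k + 2)*(k + 3)*(k + 4)) with R(k) = B(k−1)f(k)/C(k) = k*(k + 5)*(k**2 + 9*k + 26)/72.
s_(k+1) − s_k = 6/(k**4 + 14*k**3 + 71*k**2 + 154*k + 120) = t_k.
s_(n+1) = (n**3 + 12*n**2 + 47*n + 36)/(12*(n**3 + 12*n**2 + 47*n + 60)) and s_(0) = 0, so S(n) = (n**3 + 12*n**2 + 47*n + 36)/(12*(n**3 + 12*n**2 + 47*n + 60)).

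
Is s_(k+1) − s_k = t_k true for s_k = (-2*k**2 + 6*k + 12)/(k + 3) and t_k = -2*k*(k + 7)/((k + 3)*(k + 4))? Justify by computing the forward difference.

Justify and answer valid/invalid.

s_(k+1) = 2*(-k**2 + k + 8)/(k + 4)
s_(k+1) − s_k = 2*k*(-k - 7)/(k**2 + 7*k + 12)
(s_(k+1) − s_k) − t_k = 0

valid; difference matches t_k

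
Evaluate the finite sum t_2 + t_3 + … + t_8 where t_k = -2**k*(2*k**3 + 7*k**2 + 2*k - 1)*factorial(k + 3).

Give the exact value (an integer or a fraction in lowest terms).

Compute t_(k+1)/t_k: get 2*(2*k**4 + 21*k**3 + 74*k**2 + 98*k + 40)/(2*k**3 + 7*k**2 + 2*k - 1).
Factor: A=2*k + 8; B=1; C=k**3 + 7*k**2/2 + k - 1/2.
Key eq: (2*k + 8)·f(k+1) = (1)·f(k) + (k**3 + 7*k**2/2 + k - 1/2).
d = 2 from the (1,0,3) case.
Coefficient equations give f(k) = (k - 1)**2/2.
So s_k = (B(k−1)f/C)·t_k = ((k - 1)**2/(2*k**3 + 7*k**2 + 2*k - 1))·t_k = -2**k*(k - 1)**2*factorial(k + 3).
Verify: -2**k*(2*k**3 + 7*k**2 + 2*k - 1)*factorial(k + 3) matches t_k.
Sum = s_(9) − s_(2); s_(9) = -15695924428800, s_(2) = -480 ⇒ -15695924428320.

Σ = -15695924428320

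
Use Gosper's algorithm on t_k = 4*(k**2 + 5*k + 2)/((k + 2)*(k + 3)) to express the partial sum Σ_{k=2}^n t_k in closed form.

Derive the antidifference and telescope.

t_(k+1)/t_k = (k + 2)*(5*k + (k + 1)**2 + 7)/((k + 4)*(k**2 + 5*k + 2)).
Gosper form: A/B · C(k+1)/C(k) with A=k + 2, B=k + 4, C=k**2 + 5*k + 2.
Solve (k + 2)·f(k+1) − (k + 3)·f(k) = k**2 + 5*k + 2.
d = 2 from the (1,1,2) case.
Match coefficients ⇒ f(k) = k**2.
So s_k = (B(k−1)f/C)·t_k = (k**2*(k + 3)/(k**2 + 5*k + 2))·t_k = 4*k**2/(k + 2).
Check: Δs_k = 4*(k**2 + 5*k + 2)/(k**2 + 5*k + 6). ✓
Evaluate: s_(n+1) = 4*(n**2 + 2*n + 1)/(n + 3); subtract s_(2) = 4 ⇒ S(n) = 4*(n**2 + n - 2)/(n + 3).

S(n) = 4*(n**2 + n - 2)/(n + 3)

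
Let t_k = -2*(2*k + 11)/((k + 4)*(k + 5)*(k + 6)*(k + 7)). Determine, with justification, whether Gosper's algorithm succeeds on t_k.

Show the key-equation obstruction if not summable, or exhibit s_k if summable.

Yes. s_k = k*(-k - 10)/(12*(k**2 + 10*k + 24)).

Ratio r(k) = (k + 4)*(2*k + 13)/((k + 8)*(2*k + 11)).
Take A(k)=k + 4, B(k)=k + 8, C(k)=k + 11/2.
Set up (k + 4)·f(k+1) − (k + 7)·f(k) − (k + 11/2) = 0.
deg f ≤ 3 (via 1,1,1).
A polynomial solution: f(k) = k*(k + 5)*(k + 10)/48.
Then R = B(k−1)f/C = k*(k + 5)*(k + 7)*(k + 10)/(24*(2*k + 11)), so s_k = R(k)·t_k = k*(-k - 10)/(12*(k**2 + 10*k + 24)).
Check: Δs_k = 2*(-2*k - 11)/(k**4 + 22*k**3 + 179*k**2 + 638*k + 840). ✓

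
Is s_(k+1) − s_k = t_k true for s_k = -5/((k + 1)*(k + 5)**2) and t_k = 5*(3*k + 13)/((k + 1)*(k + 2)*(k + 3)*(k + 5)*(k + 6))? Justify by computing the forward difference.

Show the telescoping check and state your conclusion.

Invalid: residual 15*(-4*k**2 - 37*k - 83)/(k**7 + 28*k**6 + 324*k**5 + 1994*k**4 + 6983*k**3 + 13746*k**2 + 13860*k + 5400) ≠ 0.

s_(k+1) = -5/((k + 2)*(k + 6)**2)
s_(k+1) − s_k = -5/((k + 2)*(k + 6)**2) + 5/((k + 1)*(k + 5)**2)
(s_(k+1) − s_k) − t_k = 15*(-4*k**2 - 37*k - 83)/(k**7 + 28*k**6 + 324*k**5 + 1994*k**4 + 6983*k**3 + 13746*k**2 + 13860*k + 5400)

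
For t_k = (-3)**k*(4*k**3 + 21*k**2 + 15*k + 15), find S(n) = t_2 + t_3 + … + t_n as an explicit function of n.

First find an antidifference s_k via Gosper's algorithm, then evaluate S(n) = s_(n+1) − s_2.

The ratio is 3*(-4*k**3 - 33*k**2 - 69*k - 55)/(4*k**3 + 21*k**2 + 15*k + 15).
Normal form (A,B,C) = (-3, 1, k**3 + 21*k**2/4 + 15*k/4 + 15/4).
Need (-3)·f(k+1) − (1)·f(k) = k**3 + 21*k**2/4 + 15*k/4 + 15/4.
d = 3 from the (0,0,3) case.
A polynomial solution: f(k) = -(k**3 + 3*k**2 - 3*k + 3)/4.
Get s_k = R·t_k = (-3)**k*(-k**3 - 3*k**2 + 3*k - 3) with R(k) = B(k−1)f(k)/C(k) = -(k**3 + 3*k**2 - 3*k + 3)/(4*k**3 + 21*k**2 + 15*k + 15).
Δs = (-3)**k*(4*k**3 + 21*k**2 + 15*k + 15), as required.
Telescope: S(n) = s_(n+1) − s_(2) = 3*(-3)**n*(n**3 + 6*n**2 + 6*n + 4) − (-153) = 3*(-3)**n*n**3 + 18*(-3)**n*n**2 + 18*(-3)**n*n + 12*(-3)**n + 153.

S(n) = 3*(-3)**n*n**3 + 18*(-3)**n*n**2 + 18*(-3)**n*n + 12*(-3)**n + 153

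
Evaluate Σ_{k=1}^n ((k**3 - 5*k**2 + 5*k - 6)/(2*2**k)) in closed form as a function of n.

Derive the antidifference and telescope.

S(n) = 2**(-n - 1)*n*(-n**2 - n - 3)

The ratio is (k**3/2 - k**2 - k - 5/2)/(k**3 - 5*k**2 + 5*k - 6).
A = 1/2, B = 1, C = k**3 - 5*k**2 + 5*k - 6.
Set up (1/2)·f(k+1) − (1)·f(k) − (k**3 - 5*k**2 + 5*k - 6) = 0.
Degrees (0,0,3) ⇒ d ≤ 3.
Solve for f: f(k) = -2*(k - 1)*(k**2 - k + 3) (degree 3 ≤ 3).
Certificate R = B(k−1)f/C = -2*(k - 1)*(k**2 - k + 3)/(k**3 - 5*k**2 + 5*k - 6) gives s_k = (-k**3 + 2*k**2 - 4*k + 3)/2**k.
Check: Δs_k = (k**3 - 5*k**2 + 5*k - 6)/(2*2**k). ✓
s_(n+1) = 2**(-n - 1)*n*(-n**2 - n - 3) and s_(1) = 0, so S(n) = 2**(-n - 1)*n*(-n**2 - n - 3).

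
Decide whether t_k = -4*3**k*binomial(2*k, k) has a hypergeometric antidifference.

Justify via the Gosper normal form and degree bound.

The ratio is 6*(2*k + 1)/(k + 1).
Factor: A=12*k + 6; B=k + 1; C=1.
Need (12*k + 6)·f(k+1) − (k)·f(k) = 1.
Degrees (1,1,0) ⇒ d ≤ -1.
deg f ≤ -1 is impossible — no certificate.

No — negative degree bound, so no certificate f.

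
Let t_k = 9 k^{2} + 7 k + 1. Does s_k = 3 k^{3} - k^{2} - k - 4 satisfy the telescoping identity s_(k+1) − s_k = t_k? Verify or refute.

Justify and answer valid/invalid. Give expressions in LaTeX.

s_(k+1) = -k + 3*(k + 1)**3 - (k + 1)**2 - 5
s_(k+1) − s_k = 9*k**2 + 7*k + 1
(s_(k+1) − s_k) − t_k = 0

Valid: the claim telescopes to t_k.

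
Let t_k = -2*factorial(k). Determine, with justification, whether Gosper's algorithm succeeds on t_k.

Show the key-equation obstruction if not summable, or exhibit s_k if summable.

No — negative degree bound, so no certificate f.

Compute t_(k+1)/t_k: get k + 1.
Factor: A=k + 1; B=1; C=1.
f must satisfy (k + 1)·f(k+1) − (1)·f(k) = 1.
deg f ≤ -1 (via 1,0,0).
Negative degree bound (-1): no f exists, t_k not Gosper-summable.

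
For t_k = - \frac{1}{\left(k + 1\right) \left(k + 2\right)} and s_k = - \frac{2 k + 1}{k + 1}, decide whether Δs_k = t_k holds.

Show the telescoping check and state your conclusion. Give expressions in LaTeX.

s_(k+1) = (-2*k - 3)/(k + 2)
s_(k+1) − s_k = -1/(k**2 + 3*k + 2)
(s_(k+1) − s_k) − t_k = 0

valid; difference matches t_k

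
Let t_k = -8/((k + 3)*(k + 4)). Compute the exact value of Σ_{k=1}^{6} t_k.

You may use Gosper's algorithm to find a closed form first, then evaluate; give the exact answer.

Σ = -6/5

Compute t_(k+1)/t_k: get (k + 3)/(k + 5).
Take A(k)=k + 3, B(k)=k + 5, C(k)=1.
Solve (k + 3)·f(k+1) − (k + 4)·f(k) = 1.
From deg A=1, deg B=1, deg C=0: d=1.
Solving with deg f ≤ 1: f(k) = k/3.
So s_k = (B(k−1)f/C)·t_k = (k*(k + 4)/3)·t_k = -8*k/(3*k + 9).
Check: Δs_k = -8/(k**2 + 7*k + 12). ✓
Σ_(k=1)^(6) t_k = s_(7) − s_(1) = -28/15 − (-2/3) = -6/5.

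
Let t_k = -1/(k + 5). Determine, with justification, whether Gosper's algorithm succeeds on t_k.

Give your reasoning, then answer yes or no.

No — the linear system for f has no solution.

Compute t_(k+1)/t_k: get (k + 5)/(k + 6).
Gosper form: A/B · C(k+1)/C(k) with A=k + 5, B=k + 6, C=1.
Need (k + 5)·f(k+1) − (k + 5)·f(k) = 1.
Bound: deg f ≤ 0.
Put f(k) = c0: A·f(k+1) − B(k−1)·f(k) − C = -1; need -1 = 0 — inconsistent ⇒ no f, not summable.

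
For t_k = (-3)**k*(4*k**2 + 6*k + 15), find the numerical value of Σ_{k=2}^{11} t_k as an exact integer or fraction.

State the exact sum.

The ratio is 3*(-4*k**2 - 14*k - 25)/(4*k**2 + 6*k + 15).
A = -3, B = 1, C = k**2 + 3*k/2 + 15/4.
Key eq: (-3)·f(k+1) = (1)·f(k) + (k**2 + 3*k/2 + 15/4).
From deg A=0, deg B=0, deg C=2: d=2.
Coefficient equations give f(k) = -(k**2 + 3)/4.
R(k) = B(k−1)·f(k)/C(k) = -(k**2 + 3)/(4*k**2 + 6*k + 15); s_k = R·t_k = (-3)**k*(-k**2 - 3).
Verify: (-3)**k*(4*k**2 + 6*k + 15) matches t_k.
Telescoping: Σ = s_(12) − s_(2) = -78121827 − (-63) = -78121764.

Σ = -78121764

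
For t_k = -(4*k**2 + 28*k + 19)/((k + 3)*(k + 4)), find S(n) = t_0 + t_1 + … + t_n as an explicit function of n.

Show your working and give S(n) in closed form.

r(k) = (k + 3)*(28*k + 4*(k + 1)**2 + 47)/((k + 5)*(4*k**2 + 28*k + 19)) after simplifying.
A = k + 3, B = k + 5, C = k**2 + 7*k + 19/4.
Set up (k + 3)·f(k+1) − (k + 4)·f(k) − (k**2 + 7*k + 19/4) = 0.
From deg A=1, deg B=1, deg C=2: d=2.
Match coefficients ⇒ f(k) = k*(12*k + 7)/12.
Then R = B(k−1)f/C = k*(k + 4)*(12*k + 7)/(3*(4*k**2 + 28*k + 19)), so s_k = R(k)·t_k = k*(-12*k - 7)/(3*(k + 3)).
Check: Δs_k = (-4*k**2 - 28*k - 19)/(k**2 + 7*k + 12). ✓
s_(n+1) = (-12*n**2 - 31*n - 19)/(3*(n + 4)) and s_(0) = 0, so S(n) = (-12*n**2 - 31*n - 19)/(3*(n + 4)).

S(n) = (-12*n**2 - 31*n - 19)/(3*(n + 4))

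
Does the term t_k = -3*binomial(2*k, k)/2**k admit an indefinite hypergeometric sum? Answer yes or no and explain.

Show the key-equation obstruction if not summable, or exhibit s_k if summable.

No; the degree bound rules out any f.

Step 1: r(k) = (2*k + 1)/(k + 1).
Take A(k)=2*k + 1, B(k)=k + 1, C(k)=1.
Solve (2*k + 1)·f(k+1) − (k)·f(k) = 1.
d = -1 from the (1,1,0) case.
Negative degree bound (-1): no f exists, t_k not Gosper-summable.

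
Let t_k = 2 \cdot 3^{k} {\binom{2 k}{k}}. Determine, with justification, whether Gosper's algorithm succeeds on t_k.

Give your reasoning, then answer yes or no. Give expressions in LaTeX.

No — negative degree bound, so no certificate f.

t_(k+1)/t_k = 6*(2*k + 1)/(k + 1).
So A=12*k + 6 and B=k + 1, with C=1.
f must satisfy (12*k + 6)·f(k+1) − (k)·f(k) = 1.
Degrees (1,1,0) ⇒ d ≤ -1.
Bound -1 < 0, so the key equation has no polynomial solution.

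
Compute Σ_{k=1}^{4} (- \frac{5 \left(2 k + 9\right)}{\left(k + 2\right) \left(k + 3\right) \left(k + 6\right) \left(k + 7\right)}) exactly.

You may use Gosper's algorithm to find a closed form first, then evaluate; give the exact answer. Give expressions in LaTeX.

Σ = -40/231

Ratio r(k) = (k + 2)*(k + 6)*(2*k + 11)/((k + 4)*(k + 8)*(2*k + 9)).
A = k + 2, B = k + 8, C = k**3 + 27*k**2/2 + 121*k/2 + 90.
Set up (k + 2)·f(k+1) − (k + 7)·f(k) − (k**3 + 27*k**2/2 + 121*k/2 + 90) = 0.
d = 5 from the (1,1,3) case.
Solve for f: f(k) = k*(k + 3)*(k + 4)*(k + 5)*(k + 8)/24 (degree 5 ≤ 5).
Get s_k = R·t_k = 5*k*(-k - 8)/(12*(k**2 + 8*k + 12)) with R(k) = B(k−1)f(k)/C(k) = k*(k + 3)*(k + 7)*(k + 8)/(12*(2*k + 9)).
s_(k+1) − s_k = 5*(-2*k - 9)/(k**4 + 18*k**3 + 113*k**2 + 288*k + 252) = t_k.
Σ_(k=1)^(4) t_k = s_(5) − s_(1) = -325/924 − (-5/28) = -40/231.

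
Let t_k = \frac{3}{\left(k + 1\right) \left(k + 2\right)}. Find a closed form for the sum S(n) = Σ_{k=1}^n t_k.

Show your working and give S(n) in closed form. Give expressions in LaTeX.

S(n) = \frac{3 n}{2 \left(n + 2\right)}

Step 1: r(k) = (k + 1)/(k + 3).
Take A(k)=k + 1, B(k)=k + 3, C(k)=1.
Set up (k + 1)·f(k+1) − (k + 2)·f(k) − (1) = 0.
From deg A=1, deg B=1, deg C=0: d=1.
Solving with deg f ≤ 1: f(k) = k.
So s_k = (B(k−1)f/C)·t_k = (k*(k + 2))·t_k = 3*k/(k + 1).
Δs = 3/(k**2 + 3*k + 2), as required.
Telescope: S(n) = s_(n+1) − s_(1) = 3*(n + 1)/(n + 2) − (3/2) = 3*n/(2*(n + 2)).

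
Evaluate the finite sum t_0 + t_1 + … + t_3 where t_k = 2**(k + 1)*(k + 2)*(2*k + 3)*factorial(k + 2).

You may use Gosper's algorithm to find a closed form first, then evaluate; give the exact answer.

t_(k+1)/t_k = (k + 3)**2*(4*k + 10)/((k + 2)*(2*k + 3)).
Factor: A=2*k + 6; B=1; C=k**2 + 7*k/2 + 3.
f must satisfy (2*k + 6)·f(k+1) − (1)·f(k) = k**2 + 7*k/2 + 3.
Bound: deg f ≤ 1.
Coefficient equations give f(k) = k/2.
Then R = B(k−1)f/C = k/((k + 2)*(2*k + 3)), so s_k = R(k)·t_k = 2**(k + 1)*k*factorial(k + 2).
Verify: 2**(k + 1)*(k + 2)*(2*k + 3)*factorial(k + 2) matches t_k.
Telescoping: Σ = s_(4) − s_(0) = 92160 − (0) = 92160.

Σ = 92160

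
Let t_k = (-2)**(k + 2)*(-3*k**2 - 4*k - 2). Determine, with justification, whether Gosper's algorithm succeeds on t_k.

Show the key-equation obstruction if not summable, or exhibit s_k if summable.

t_(k+1)/t_k = 2*(-3*k**2 - 10*k - 9)/(3*k**2 + 4*k + 2).
Normal form (A,B,C) = (-2, 1, k**2 + 4*k/3 + 2/3).
f must satisfy (-2)·f(k+1) − (1)·f(k) = k**2 + 4*k/3 + 2/3.
Bound: deg f ≤ 2.
Solve for f: f(k) = -k**2/3 (degree 2 ≤ 2).
Certificate R = B(k−1)f/C = -k**2/(3*k**2 + 4*k + 2) gives s_k = (-2)**(k + 2)*k**2.
s_(k+1) − s_k = (-2)**(k + 2)*(-k**2 - 2*(k + 1)**2) = t_k.

Yes. s_k = (-2)**(k + 2)*k**2.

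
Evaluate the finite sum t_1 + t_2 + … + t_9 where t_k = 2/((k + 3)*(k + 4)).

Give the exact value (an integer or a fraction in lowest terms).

Σ = 9/26

Step 1: r(k) = (k + 3)/(k + 5).
Factor: A=k + 3; B=k + 5; C=1.
Set up (k + 3)·f(k+1) − (k + 4)·f(k) − (1) = 0.
Degrees (1,1,0) ⇒ d ≤ 1.
A polynomial solution: f(k) = k/3.
Certificate R = B(k−1)f/C = k*(k + 4)/3 gives s_k = 2*k/(3*(k + 3)).
Check: Δs_k = 2/(k**2 + 7*k + 12). ✓
Telescoping: Σ = s_(10) − s_(1) = 20/39 − (1/6) = 9/26.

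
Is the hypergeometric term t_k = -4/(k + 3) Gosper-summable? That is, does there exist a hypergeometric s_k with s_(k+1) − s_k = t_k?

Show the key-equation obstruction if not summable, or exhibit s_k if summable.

No. Not Gosper-summable.

The ratio is (k + 3)/(k + 4).
Normal form (A,B,C) = (k + 3, k + 4, 1).
Key eq: (k + 3)·f(k+1) = (k + 3)·f(k) + (1).
d = 0 from the (1,1,0) case.
Generic f = c0 gives residual -1; -1 = 0 cannot hold, so t_k is not Gosper-summable.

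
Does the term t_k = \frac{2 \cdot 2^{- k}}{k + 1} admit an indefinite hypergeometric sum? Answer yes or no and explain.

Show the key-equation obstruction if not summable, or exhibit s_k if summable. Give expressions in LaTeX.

t_(k+1)/t_k = (k + 1)/(2*(k + 2)).
So A=k/2 + 1/2 and B=k + 2, with C=1.
Solve (k/2 + 1/2)·f(k+1) − (k + 1)·f(k) = 1.
Bound: deg f ≤ -1.
deg f ≤ -1 is impossible — no certificate.

No. Not Gosper-summable.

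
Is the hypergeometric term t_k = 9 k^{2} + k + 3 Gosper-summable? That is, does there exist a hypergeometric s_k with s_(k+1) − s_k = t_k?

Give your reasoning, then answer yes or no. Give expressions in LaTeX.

Compute t_(k+1)/t_k: get (k + 9*(k + 1)**2 + 4)/(9*k**2 + k + 3).
A = 1, B = 1, C = k**2 + k/9 + 1/3.
f must satisfy (1)·f(k+1) − (1)·f(k) = k**2 + k/9 + 1/3.
deg f ≤ 3 (via 0,0,2).
Solve for f: f(k) = k*(3*k**2 - 4*k + 4)/9 (degree 3 ≤ 3).
Certificate R = B(k−1)f/C = k*(3*k**2 - 4*k + 4)/(9*k**2 + k + 3) gives s_k = k*(3*k**2 - 4*k + 4).
Verify: 9*k**2 + k + 3 matches t_k.

Yes. s_k = k \left(3 k^{2} - 4 k + 4\right).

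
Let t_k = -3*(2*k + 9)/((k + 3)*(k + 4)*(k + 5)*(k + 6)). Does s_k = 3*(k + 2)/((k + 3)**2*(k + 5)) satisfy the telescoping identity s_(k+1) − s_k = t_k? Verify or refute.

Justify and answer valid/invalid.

Invalid: residual 3*(3*k**2 + 25*k + 51)/(k**6 + 25*k**5 + 257*k**4 + 1391*k**3 + 4182*k**2 + 6624*k + 4320) ≠ 0.

s_(k+1) = 3*(k + 3)/((k + 4)**2*(k + 6))
s_(k+1) − s_k = 3*(-(k + 2)*(k + 4)**2*(k + 6) + (k + 3)**3*(k + 5))/((k + 3)**2*(k + 4)**2*(k + 5)*(k + 6))
(s_(k+1) − s_k) − t_k = 3*(3*k**2 + 25*k + 51)/(k**6 + 25*k**5 + 257*k**4 + 1391*k**3 + 4182*k**2 + 6624*k + 4320)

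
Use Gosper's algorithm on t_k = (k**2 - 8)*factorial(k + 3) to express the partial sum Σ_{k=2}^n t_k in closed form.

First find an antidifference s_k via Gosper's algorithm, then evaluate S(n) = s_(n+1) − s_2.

S(n) = n*factorial(n + 4) - 3*factorial(n + 4) + 240

The ratio is (k + 4)*((k + 1)**2 - 8)/(k**2 - 8).
So A=k + 4 and B=1, with C=k**2 - 8.
f must satisfy (k + 4)·f(k+1) − (1)·f(k) = k**2 - 8.
deg f ≤ 1 (via 1,0,2).
Coefficient equations give f(k) = k - 4.
R(k) = B(k−1)·f(k)/C(k) = (k - 4)/(k**2 - 8); s_k = R·t_k = (k - 4)*factorial(k + 3).
s_(k+1) − s_k = (k**2 - 8)*factorial(k + 3) = t_k.
Telescope: S(n) = s_(n+1) − s_(2) = (n - 3)*factorial(n + 4) − (-240) = n*factorial(n + 4) - 3*factorial(n + 4) + 240.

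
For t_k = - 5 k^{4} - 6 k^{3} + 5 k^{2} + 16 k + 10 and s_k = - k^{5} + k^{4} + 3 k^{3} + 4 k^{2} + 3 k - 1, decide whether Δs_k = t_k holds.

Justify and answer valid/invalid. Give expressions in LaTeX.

Valid: the claim telescopes to t_k.

s_(k+1) = -k**5 - 4*k**4 - 3*k**3 + 9*k**2 + 19*k + 9
s_(k+1) − s_k = -5*k**4 - 6*k**3 + 5*k**2 + 16*k + 10
(s_(k+1) − s_k) − t_k = 0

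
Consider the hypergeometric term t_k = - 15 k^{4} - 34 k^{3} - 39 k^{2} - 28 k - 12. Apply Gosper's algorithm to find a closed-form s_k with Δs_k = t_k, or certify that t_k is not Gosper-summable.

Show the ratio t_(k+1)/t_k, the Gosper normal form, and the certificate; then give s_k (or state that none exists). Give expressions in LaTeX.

Ratio r(k) = (15*k**4 + 94*k**3 + 231*k**2 + 268*k + 128)/(15*k**4 + 34*k**3 + 39*k**2 + 28*k + 12).
Gosper form: A/B · C(k+1)/C(k) with A=1, B=1, C=k**4 + 34*k**3/15 + 13*k**2/5 + 28*k/15 + 4/5.
Need (1)·f(k+1) − (1)·f(k) = k**4 + 34*k**3/15 + 13*k**2/5 + 28*k/15 + 4/5.
From deg A=0, deg B=0, deg C=4: d=5.
Solving with deg f ≤ 5: f(k) = k*(3*k**4 + k**3 + k**2 + 3*k + 4)/15.
Certificate R = B(k−1)f/C = k*(3*k**4 + k**3 + k**2 + 3*k + 4)/(15*k**4 + 34*k**3 + 39*k**2 + 28*k + 12) gives s_k = k*(-3*k**4 - k**3 - k**2 - 3*k - 4).
Verify: -15*k**4 - 34*k**3 - 39*k**2 - 28*k - 12 matches t_k.

s_k = k \left(- 3 k^{4} - k^{3} - k^{2} - 3 k - 4\right)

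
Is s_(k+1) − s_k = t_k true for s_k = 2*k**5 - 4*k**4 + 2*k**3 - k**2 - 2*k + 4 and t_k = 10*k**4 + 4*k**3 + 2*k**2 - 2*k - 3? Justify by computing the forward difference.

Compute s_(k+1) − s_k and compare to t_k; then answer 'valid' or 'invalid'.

s_(k+1) = 2*k**5 + 6*k**4 + 6*k**3 + k**2 - 4*k + 1
s_(k+1) − s_k = 10*k**4 + 4*k**3 + 2*k**2 - 2*k - 3
(s_(k+1) − s_k) − t_k = 0

Valid: the claim telescopes to t_k.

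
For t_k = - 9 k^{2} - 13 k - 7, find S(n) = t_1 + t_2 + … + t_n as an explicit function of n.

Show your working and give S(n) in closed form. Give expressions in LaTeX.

S(n) = n \left(- 3 n^{2} - 11 n - 15\right)

The ratio is (9*k**2 + 31*k + 29)/(9*k**2 + 13*k + 7).
Gosper form: A/B · C(k+1)/C(k) with A=1, B=1, C=k**2 + 13*k/9 + 7/9.
Need (1)·f(k+1) − (1)·f(k) = k**2 + 13*k/9 + 7/9.
Bound: deg f ≤ 3.
Match coefficients ⇒ f(k) = k*(3*k**2 + 2*k + 2)/9.
So s_k = (B(k−1)f/C)·t_k = (k*(3*k**2 + 2*k + 2)/(9*k**2 + 13*k + 7))·t_k = k*(-3*k**2 - 2*k - 2).
Check: Δs_k = -9*k**2 - 13*k - 7. ✓
Σ_(k=1)^n t_k = s_(n+1) − s_(1) = (-3*n**3 - 11*n**2 - 15*n - 7) − (-7), i.e. n*(-3*n**2 - 11*n - 15).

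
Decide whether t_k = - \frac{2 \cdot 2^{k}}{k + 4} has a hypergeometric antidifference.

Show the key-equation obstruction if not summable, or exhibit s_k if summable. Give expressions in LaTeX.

No; the degree bound rules out any f.

Ratio r(k) = 2*(k + 4)/(k + 5).
Gosper form: A/B · C(k+1)/C(k) with A=2*k + 8, B=k + 5, C=1.
f must satisfy (2*k + 8)·f(k+1) − (k + 4)·f(k) = 1.
deg f ≤ -1 (via 1,1,0).
Negative degree bound (-1): no f exists, t_k not Gosper-summable.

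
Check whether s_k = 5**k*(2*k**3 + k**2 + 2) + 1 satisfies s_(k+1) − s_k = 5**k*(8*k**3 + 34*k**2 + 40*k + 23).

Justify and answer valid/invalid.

s_(k+1) = 5**(k + 1)*(2*(k + 1)**3 + (k + 1)**2 + 2) + 1
s_(k+1) − s_k = 5**k*(8*k**3 + 34*k**2 + 40*k + 23)
(s_(k+1) − s_k) − t_k = 0

Valid: the claim telescopes to t_k.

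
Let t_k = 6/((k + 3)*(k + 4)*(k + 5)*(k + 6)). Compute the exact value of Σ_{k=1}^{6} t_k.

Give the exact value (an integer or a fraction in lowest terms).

Σ = 1/66

Ratio r(k) = (k + 3)/(k + 7).
Take A(k)=k + 3, B(k)=k + 7, C(k)=1.
Need (k + 3)·f(k+1) − (k + 6)·f(k) = 1.
Degrees (1,1,0) ⇒ d ≤ 3.
Solving with deg f ≤ 3: f(k) = k*(k**2 + 12*k + 47)/180.
Then R = B(k−1)f/C = k*(k + 6)*(k**2 + 12*k + 47)/180, so s_k = R(k)·t_k = k*(k**2 + 12*k + 47)/(30*(k + 3)*(k + 4)*(k + 5)).
Verify: 6/(k**4 + 18*k**3 + 119*k**2 + 342*k + 360) matches t_k.
Σ_(k=1)^(6) t_k = s_(7) − s_(1) = 7/220 − (1/60) = 1/66.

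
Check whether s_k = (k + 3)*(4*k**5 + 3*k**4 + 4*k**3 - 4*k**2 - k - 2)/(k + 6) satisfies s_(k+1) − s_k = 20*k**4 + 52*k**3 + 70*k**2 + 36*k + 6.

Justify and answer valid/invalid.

s_(k+1) = (4*k**6 + 39*k**5 + 148*k**4 + 290*k**3 + 299*k**2 + 144*k + 16)/(k + 7)
s_(k+1) − s_k = (20*k**6 + 264*k**5 + 1079*k**4 + 1996*k**3 + 2034*k**2 + 921*k + 138)/(k**2 + 13*k + 42)
(s_(k+1) − s_k) − t_k = 3*(-16*k**5 - 169*k**4 - 378*k**3 - 460*k**2 - 223*k - 38)/(k**2 + 13*k + 42)

Invalid: residual 3*(-16*k**5 - 169*k**4 - 378*k**3 - 460*k**2 - 223*k - 38)/(k**2 + 13*k + 42) ≠ 0.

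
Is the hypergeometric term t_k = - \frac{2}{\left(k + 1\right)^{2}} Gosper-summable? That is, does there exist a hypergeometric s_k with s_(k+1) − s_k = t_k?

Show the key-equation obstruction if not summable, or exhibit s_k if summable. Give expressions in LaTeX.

Compute t_(k+1)/t_k: get (k + 1)**2/(k + 2)**2.
Gosper form: A/B · C(k+1)/C(k) with A=k**2 + 2*k + 1, B=k**2 + 4*k + 4, C=1.
Solve (k**2 + 2*k + 1)·f(k+1) − (k**2 + 2*k + 1)·f(k) = 1.
deg f ≤ 0 (via 2,2,0).
f = c0 ⇒ A·f(k+1) − B(k−1)·f(k) − C = -1. The system {-1 = 0} is inconsistent; no antidifference.

No — the linear system for f has no solution.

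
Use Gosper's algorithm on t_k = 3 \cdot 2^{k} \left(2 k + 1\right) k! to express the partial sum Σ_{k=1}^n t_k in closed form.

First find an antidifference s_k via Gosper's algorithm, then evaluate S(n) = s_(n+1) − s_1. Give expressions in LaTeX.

Compute t_(k+1)/t_k: get 2*(k + 1)*(2*k + 3)/(2*k + 1).
Normal form (A,B,C) = (2*k + 2, 1, k + 1/2).
Need (2*k + 2)·f(k+1) − (1)·f(k) = k + 1/2.
Degrees (1,0,1) ⇒ d ≤ 0.
Solving with deg f ≤ 0: f(k) = 1/2.
So s_k = (B(k−1)f/C)·t_k = (1/(2*k + 1))·t_k = 3*2**k*factorial(k).
s_(k+1) − s_k = 3*2**k*(2*k + 1)*factorial(k) = t_k.
s_(n+1) = 6*2**n*factorial(n + 1) and s_(1) = 6, so S(n) = 6*2**n*factorial(n + 1) - 6.

S(n) = 6 \cdot 2^{n} \left(n + 1\right)! - 6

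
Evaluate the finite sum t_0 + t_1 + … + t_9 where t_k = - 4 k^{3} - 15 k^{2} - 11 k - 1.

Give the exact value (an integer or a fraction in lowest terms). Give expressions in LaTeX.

Σ = -12880

Ratio r(k) = (4*k**3 + 27*k**2 + 53*k + 31)/(4*k**3 + 15*k**2 + 11*k + 1).
Take A(k)=1, B(k)=1, C(k)=k**3 + 15*k**2/4 + 11*k/4 + 1/4.
Key eq: (1)·f(k+1) = (1)·f(k) + (k**3 + 15*k**2/4 + 11*k/4 + 1/4).
Bound: deg f ≤ 4.
Solve for f: f(k) = k*(k**3 + 3*k**2 - k - 2)/4 (degree 4 ≤ 4).
Certificate R = B(k−1)f/C = k*(k**3 + 3*k**2 - k - 2)/(4*k**3 + 15*k**2 + 11*k + 1) gives s_k = k*(-k**3 - 3*k**2 + k + 2).
Check: Δs_k = -4*k**3 - 15*k**2 - 11*k - 1. ✓
Evaluate s at k=10 and k=0: -12880 and 0; difference -12880.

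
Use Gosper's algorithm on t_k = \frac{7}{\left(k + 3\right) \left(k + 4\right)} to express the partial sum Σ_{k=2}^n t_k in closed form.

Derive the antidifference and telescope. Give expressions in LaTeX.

S(n) = \frac{7 \left(n - 1\right)}{5 \left(n + 4\right)}

t_(k+1)/t_k = (k + 3)/(k + 5).
A = k + 3, B = k + 5, C = 1.
Set up (k + 3)·f(k+1) − (k + 4)·f(k) − (1) = 0.
Degrees (1,1,0) ⇒ d ≤ 1.
Solve for f: f(k) = k/3 (degree 1 ≤ 1).
R(k) = B(k−1)·f(k)/C(k) = k*(k + 4)/3; s_k = R·t_k = 7*k/(3*(k + 3)).
Check: Δs_k = 7/(k**2 + 7*k + 12). ✓
s_(n+1) = 7*(n + 1)/(3*(n + 4)) and s_(2) = 14/15, so S(n) = 7*(n - 1)/(5*(n + 4)).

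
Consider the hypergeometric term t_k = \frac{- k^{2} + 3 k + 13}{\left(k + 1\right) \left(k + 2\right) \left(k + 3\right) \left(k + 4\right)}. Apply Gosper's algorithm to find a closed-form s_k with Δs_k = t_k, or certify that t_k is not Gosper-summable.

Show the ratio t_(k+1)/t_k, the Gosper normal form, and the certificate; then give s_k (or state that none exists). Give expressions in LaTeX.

t_(k+1)/t_k = (k**3 - 16*k - 15)/(k**3 + 2*k**2 - 28*k - 65).
Gosper form: A/B · C(k+1)/C(k) with A=k + 1, B=k + 5, C=k**2 - 3*k - 13.
Set up (k + 1)·f(k+1) − (k + 4)·f(k) − (k**2 - 3*k - 13) = 0.
Bound: deg f ≤ 3.
A polynomial solution: f(k) = -k*(k + 2)*(2*k + 11)/3.
Then R = B(k−1)f/C = -k*(k + 2)*(k + 4)*(2*k + 11)/(3*(k**2 - 3*k - 13)), so s_k = R(k)·t_k = k*(2*k + 11)/(3*(k**2 + 4*k + 3)).
Check: Δs_k = (-k**2 + 3*k + 13)/(k**4 + 10*k**3 + 35*k**2 + 50*k + 24). ✓

s_k = \frac{k \left(2 k + 11\right)}{3 \left(k^{2} + 4 k + 3\right)}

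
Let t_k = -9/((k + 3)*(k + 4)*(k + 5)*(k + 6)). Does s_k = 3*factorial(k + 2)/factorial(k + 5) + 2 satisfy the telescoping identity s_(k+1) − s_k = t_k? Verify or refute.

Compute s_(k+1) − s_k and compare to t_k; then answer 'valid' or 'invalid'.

valid (s_(k+1) − s_k reduces to t_k)

s_(k+1) = 3*factorial(k + 3)/factorial(k + 6) + 2
s_(k+1) − s_k = -9/((k + 3)*(k + 4)*(k + 5)*(k + 6))
(s_(k+1) − s_k) − t_k = 0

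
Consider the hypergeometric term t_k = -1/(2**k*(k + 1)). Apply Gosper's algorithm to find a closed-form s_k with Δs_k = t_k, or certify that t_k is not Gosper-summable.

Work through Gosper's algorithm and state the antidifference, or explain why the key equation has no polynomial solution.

Step 1: r(k) = (k + 1)/(2*(k + 2)).
Normal form (A,B,C) = (k/2 + 1/2, k + 2, 1).
Set up (k/2 + 1/2)·f(k+1) − (k + 1)·f(k) − (1) = 0.
Degrees (1,1,0) ⇒ d ≤ -1.
Negative degree bound (-1): no f exists, t_k not Gosper-summable.

none (Gosper's algorithm certifies no s_k)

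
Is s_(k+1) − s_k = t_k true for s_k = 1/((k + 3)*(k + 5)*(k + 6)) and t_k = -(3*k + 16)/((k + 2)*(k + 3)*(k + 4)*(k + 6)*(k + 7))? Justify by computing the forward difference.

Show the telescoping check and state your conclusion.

Invalid: residual 6*(2*k + 9)/(k**6 + 27*k**5 + 295*k**4 + 1665*k**3 + 5104*k**2 + 8028*k + 5040) ≠ 0.

s_(k+1) = 1/((k + 4)*(k + 6)*(k + 7))
s_(k+1) − s_k = ((k + 3)*(k + 5) - (k + 4)*(k + 7))/((k + 3)*(k + 4)*(k + 5)*(k + 6)*(k + 7))
(s_(k+1) − s_k) − t_k = 6*(2*k + 9)/(k**6 + 27*k**5 + 295*k**4 + 1665*k**3 + 5104*k**2 + 8028*k + 5040)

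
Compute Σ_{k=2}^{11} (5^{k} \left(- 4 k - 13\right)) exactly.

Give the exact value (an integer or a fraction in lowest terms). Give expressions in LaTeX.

Compute t_(k+1)/t_k: get 5*(4*k + 17)/(4*k + 13).
A = 5, B = 1, C = k + 13/4.
Key eq: (5)·f(k+1) = (1)·f(k) + (k + 13/4).
From deg A=0, deg B=0, deg C=1: d=1.
Solving with deg f ≤ 1: f(k) = (k + 2)/4.
R(k) = B(k−1)·f(k)/C(k) = (k + 2)/(4*k + 13); s_k = R·t_k = 5**k*(-k - 2).
Verify: 5**k*(-4*k - 13) matches t_k.
Evaluate s at k=12 and k=2: -3417968750 and -100; difference -3417968650.

Σ = -3417968650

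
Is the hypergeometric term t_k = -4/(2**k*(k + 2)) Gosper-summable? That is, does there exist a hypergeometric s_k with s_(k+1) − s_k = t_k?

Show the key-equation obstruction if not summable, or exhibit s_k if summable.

Ratio r(k) = (k + 2)/(2*(k + 3)).
A = k/2 + 1, B = k + 3, C = 1.
Solve (k/2 + 1)·f(k+1) − (k + 2)·f(k) = 1.
deg f ≤ -1 (via 1,1,0).
d = -1 < 0 ⇒ no nonzero polynomial f; not summable.

No — t_k has no hypergeometric antidifference.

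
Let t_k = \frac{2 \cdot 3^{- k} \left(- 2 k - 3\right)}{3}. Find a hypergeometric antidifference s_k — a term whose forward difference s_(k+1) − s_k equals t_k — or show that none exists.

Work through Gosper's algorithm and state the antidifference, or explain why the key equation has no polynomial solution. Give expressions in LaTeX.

s_k = 2 \cdot 3^{- k} \left(k + 2\right)

Step 1: r(k) = (2*k + 5)/(3*(2*k + 3)).
So A=1/3 and B=1, with C=k + 3/2.
Set up (1/3)·f(k+1) − (1)·f(k) − (k + 3/2) = 0.
d = 1 from the (0,0,1) case.
Coefficient equations give f(k) = -3*(k + 2)/2.
So s_k = (B(k−1)f/C)·t_k = (-3*(k + 2)/(2*k + 3))·t_k = 2*(k + 2)/3**k.
Check: Δs_k = 2*(-2*k - 3)/(3*3**k). ✓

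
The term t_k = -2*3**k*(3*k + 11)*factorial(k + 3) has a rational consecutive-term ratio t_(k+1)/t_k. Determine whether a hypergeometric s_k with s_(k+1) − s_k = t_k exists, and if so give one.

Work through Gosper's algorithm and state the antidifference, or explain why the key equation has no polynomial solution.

s_k = -2*3**k*factorial(k + 3)

Compute t_(k+1)/t_k: get 3*(k + 4)*(3*k + 14)/(3*k + 11).
Gosper form: A/B · C(k+1)/C(k) with A=3*k + 12, B=1, C=k + 11/3.
Need (3*k + 12)·f(k+1) − (1)·f(k) = k + 11/3.
d = 0 from the (1,0,1) case.
Solve for f: f(k) = 1/3 (degree 0 ≤ 0).
R(k) = B(k−1)·f(k)/C(k) = 1/(3*k + 11); s_k = R·t_k = -2*3**k*factorial(k + 3).
s_(k+1) − s_k = -2*3**k*(3*k + 11)*factorial(k + 3) = t_k.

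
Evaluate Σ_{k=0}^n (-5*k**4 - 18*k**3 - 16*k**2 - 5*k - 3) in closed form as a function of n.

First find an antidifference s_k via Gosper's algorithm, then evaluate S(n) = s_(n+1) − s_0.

The ratio is (5*k**4 + 38*k**3 + 100*k**2 + 111*k + 47)/(5*k**4 + 18*k**3 + 16*k**2 + 5*k + 3).
Gosper form: A/B · C(k+1)/C(k) with A=1, B=1, C=k**4 + 18*k**3/5 + 16*k**2/5 + k + 3/5.
Key eq: (1)·f(k+1) = (1)·f(k) + (k**4 + 18*k**3/5 + 16*k**2/5 + k + 3/5).
Degrees (0,0,4) ⇒ d ≤ 5.
Solve for f: f(k) = k*(k**4 + 2*k**3 - 2*k**2 - k + 3)/5 (degree 5 ≤ 5).
R(k) = B(k−1)·f(k)/C(k) = k*(k**4 + 2*k**3 - 2*k**2 - k + 3)/(5*k**4 + 18*k**3 + 16*k**2 + 5*k + 3); s_k = R·t_k = k*(-k**4 - 2*k**3 + 2*k**2 + k - 3).
Check: Δs_k = -5*k**4 - 18*k**3 - 16*k**2 - 5*k - 3. ✓
Telescope: S(n) = s_(n+1) − s_(0) = -n**5 - 7*n**4 - 16*n**3 - 15*n**2 - 8*n - 3 − (0) = -n**5 - 7*n**4 - 16*n**3 - 15*n**2 - 8*n - 3.

S(n) = -n**5 - 7*n**4 - 16*n**3 - 15*n**2 - 8*n - 3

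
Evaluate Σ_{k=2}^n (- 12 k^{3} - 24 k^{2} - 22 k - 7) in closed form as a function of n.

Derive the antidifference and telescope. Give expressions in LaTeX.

t_(k+1)/t_k = (12*k**3 + 60*k**2 + 106*k + 65)/(12*k**3 + 24*k**2 + 22*k + 7).
Gosper form: A/B · C(k+1)/C(k) with A=1, B=1, C=k**3 + 2*k**2 + 11*k/6 + 7/12.
f must satisfy (1)·f(k+1) − (1)·f(k) = k**3 + 2*k**2 + 11*k/6 + 7/12.
Degrees (0,0,3) ⇒ d ≤ 4.
Coefficient equations give f(k) = k**2*(3*k**2 + 2*k + 2)/12.
Get s_k = R·t_k = k**2*(-3*k**2 - 2*k - 2) with R(k) = B(k−1)f(k)/C(k) = k**2*(3*k**2 + 2*k + 2)/(12*k**3 + 24*k**2 + 22*k + 7).
Verify: -12*k**3 - 24*k**2 - 22*k - 7 matches t_k.
s_(n+1) = -3*n**4 - 14*n**3 - 26*n**2 - 22*n - 7 and s_(2) = -72, so S(n) = -3*n**4 - 14*n**3 - 26*n**2 - 22*n + 65.

S(n) = - 3 n^{4} - 14 n^{3} - 26 n^{2} - 22 n + 65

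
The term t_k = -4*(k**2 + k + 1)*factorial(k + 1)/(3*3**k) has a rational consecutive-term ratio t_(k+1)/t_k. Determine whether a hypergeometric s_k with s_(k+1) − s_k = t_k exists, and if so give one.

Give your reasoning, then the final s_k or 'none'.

s_k = -4*(k + 1)*factorial(k + 1)/3**k

r(k) = (k + 2)*(k + (k + 1)**2 + 2)/(3*(k**2 + k + 1)) after simplifying.
Normal form (A,B,C) = (k/3 + 2/3, 1, k**2 + k + 1).
Solve (k/3 + 2/3)·f(k+1) − (1)·f(k) = k**2 + k + 1.
Bound: deg f ≤ 1.
Solving with deg f ≤ 1: f(k) = 3*(k + 1).
Get s_k = R·t_k = -4*(k + 1)*factorial(k + 1)/3**k with R(k) = B(k−1)f(k)/C(k) = 3*(k + 1)/(k**2 + k + 1).
Check: Δs_k = -4*(k**2 + k + 1)*factorial(k + 1)/(3*3**k). ✓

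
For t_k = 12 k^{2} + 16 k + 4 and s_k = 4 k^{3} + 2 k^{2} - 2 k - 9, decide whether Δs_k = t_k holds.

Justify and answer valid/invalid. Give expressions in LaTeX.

Valid — Δs_k = t_k.

s_(k+1) = 4*k**3 + 14*k**2 + 14*k - 5
s_(k+1) − s_k = 12*k**2 + 16*k + 4
(s_(k+1) − s_k) − t_k = 0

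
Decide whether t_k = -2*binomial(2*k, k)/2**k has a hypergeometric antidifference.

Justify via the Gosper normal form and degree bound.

t_(k+1)/t_k = (2*k + 1)/(k + 1).
Gosper form: A/B · C(k+1)/C(k) with A=2*k + 1, B=k + 1, C=1.
Set up (2*k + 1)·f(k+1) − (k)·f(k) − (1) = 0.
Degrees (1,1,0) ⇒ d ≤ -1.
Negative degree bound (-1): no f exists, t_k not Gosper-summable.

No; the degree bound rules out any f.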